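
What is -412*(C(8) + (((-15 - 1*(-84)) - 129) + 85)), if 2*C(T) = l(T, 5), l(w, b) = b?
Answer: -11330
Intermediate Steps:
C(T) = 5/2 (C(T) = (1/2)*5 = 5/2)
-412*(C(8) + (((-15 - 1*(-84)) - 129) + 85)) = -412*(5/2 + (((-15 - 1*(-84)) - 129) + 85)) = -412*(5/2 + (((-15 + 84) - 129) + 85)) = -412*(5/2 + ((69 - 129) + 85)) = -412*(5/2 + (-60 + 85)) = -412*(5/2 + 25) = -412*55/2 = -11330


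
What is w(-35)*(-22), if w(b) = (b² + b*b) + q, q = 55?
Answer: -55110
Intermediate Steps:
w(b) = 55 + 2*b² (w(b) = (b² + b*b) + 55 = (b² + b²) + 55 = 2*b² + 55 = 55 + 2*b²)
w(-35)*(-22) = (55 + 2*(-35)²)*(-22) = (55 + 2*1225)*(-22) = (55 + 2450)*(-22) = 2505*(-22) = -55110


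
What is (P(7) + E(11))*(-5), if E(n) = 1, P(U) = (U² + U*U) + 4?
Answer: -515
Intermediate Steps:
P(U) = 4 + 2*U² (P(U) = (U² + U²) + 4 = 2*U² + 4 = 4 + 2*U²)
(P(7) + E(11))*(-5) = ((4 + 2*7²) + 1)*(-5) = ((4 + 2*49) + 1)*(-5) = ((4 + 98) + 1)*(-5) = (102 + 1)*(-5) = 103*(-5) = -515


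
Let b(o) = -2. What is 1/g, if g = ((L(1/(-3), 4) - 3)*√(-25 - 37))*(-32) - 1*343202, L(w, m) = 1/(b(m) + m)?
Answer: -171601/58894004802 - 20*I*√62/29447002401 ≈ -2.9137e-6 - 5.3479e-9*I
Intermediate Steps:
L(w, m) = 1/(-2 + m)
g = -343202 + 80*I*√62 (g = ((1/(-2 + 4) - 3)*√(-25 - 37))*(-32) - 1*343202 = ((1/2 - 3)*√(-62))*(-32) - 343202 = ((½ - 3)*(I*√62))*(-32) - 343202 = -5*I*√62/2*(-32) - 343202 = 80*I*√62 - 343202 = -343202 + 80*I*√62 ≈ -3.432e+5 + 629.92*I)
1/g = 1/(-343202 + 80*I*√62)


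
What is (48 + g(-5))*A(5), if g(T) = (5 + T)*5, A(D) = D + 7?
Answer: 576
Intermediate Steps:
A(D) = 7 + D
g(T) = 25 + 5*T
(48 + g(-5))*A(5) = (48 + (25 + 5*(-5)))*(7 + 5) = (48 + (25 - 25))*12 = (48 + 0)*12 = 48*12 = 576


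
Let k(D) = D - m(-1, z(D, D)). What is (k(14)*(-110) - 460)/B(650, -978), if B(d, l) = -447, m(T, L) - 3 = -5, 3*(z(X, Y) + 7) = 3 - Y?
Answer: 740/149 ≈ 4.9664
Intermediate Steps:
z(X, Y) = -6 - Y/3 (z(X, Y) = -7 + (3 - Y)/3 = -7 + (1 - Y/3) = -6 - Y/3)
m(T, L) = -2 (m(T, L) = 3 - 5 = -2)
k(D) = 2 + D (k(D) = D - 1*(-2) = D + 2 = 2 + D)
(k(14)*(-110) - 460)/B(650, -978) = ((2 + 14)*(-110) - 460)/(-447) = (16*(-110) - 460)*(-1/447) = (-1760 - 460)*(-1/447) = -2220*(-1/447) = 740/149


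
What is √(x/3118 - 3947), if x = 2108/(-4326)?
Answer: I*√44882021851592142/3372117 ≈ 62.825*I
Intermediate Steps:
x = -1054/2163 (x = 2108*(-1/4326) = -1054/2163 ≈ -0.48729)
√(x/3118 - 3947) = √(-1054/2163/3118 - 3947) = √(-1054/2163*1/3118 - 3947) = √(-527/3372117 - 3947) = √(-13309746326/3372117) = I*√44882021851592142/3372117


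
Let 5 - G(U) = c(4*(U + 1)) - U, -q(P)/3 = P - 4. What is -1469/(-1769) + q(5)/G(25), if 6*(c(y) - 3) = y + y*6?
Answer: 431648/500627 ≈ 0.86222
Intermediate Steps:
c(y) = 3 + 7*y/6 (c(y) = 3 + (y + y*6)/6 = 3 + (y + 6*y)/6 = 3 + (7*y)/6 = 3 + 7*y/6)
q(P) = 12 - 3*P (q(P) = -3*(P - 4) = -3*(-4 + P) = 12 - 3*P)
G(U) = -8/3 - 11*U/3 (G(U) = 5 - ((3 + 7*(4*(U + 1))/6) - U) = 5 - ((3 + 7*(4*(1 + U))/6) - U) = 5 - ((3 + 7*(4 + 4*U)/6) - U) = 5 - ((3 + (14/3 + 14*U/3)) - U) = 5 - ((23/3 + 14*U/3) - U) = 5 - (23/3 + 11*U/3) = 5 + (-23/3 - 11*U/3) = -8/3 - 11*U/3)
-1469/(-1769) + q(5)/G(25) = -1469/(-1769) + (12 - 3*5)/(-8/3 - 11/3*25) = -1469*(-1/1769) + (12 - 15)/(-8/3 - 275/3) = 1469/1769 - 3/(-283/3) = 1469/1769 - 3*(-3/283) = 1469/1769 + 9/283 = 431648/500627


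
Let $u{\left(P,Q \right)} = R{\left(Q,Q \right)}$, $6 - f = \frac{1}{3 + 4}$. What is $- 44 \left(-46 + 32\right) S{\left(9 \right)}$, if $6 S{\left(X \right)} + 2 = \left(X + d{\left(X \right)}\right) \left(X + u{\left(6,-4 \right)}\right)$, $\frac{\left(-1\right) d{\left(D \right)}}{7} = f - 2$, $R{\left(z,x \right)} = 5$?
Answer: $- \frac{78232}{3} \approx -26077.0$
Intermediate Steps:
$f = \frac{41}{7}$ ($f = 6 - \frac{1}{3 + 4} = 6 - \frac{1}{7} = \frac{41}{7} \approx 5.8571$)
$u{\left(P,Q \right)} = 5$
$d{\left(D \right)} = -27$ ($d{\left(D \right)} = - 7 \left(\frac{41}{7} - 2\right) = \left(-7\right) \frac{27}{7} = -27$)
$S{\left(X \right)} = - \frac{1}{3} + \frac{\left(-27 + X\right) \left(5 + X\right)}{6}$ ($S{\left(X \right)} = - \frac{1}{3} + \frac{\left(X - 27\right) \left(X + 5\right)}{6} = - \frac{1}{3} + \frac{\left(-27 + X\right) \left(5 + X\right)}{6}$)
$- 44 \left(-46 + 32\right) S{\left(9 \right)} = - 44 \left(-46 + 32\right) \left(- \frac{137}{6} - 33 + \frac{9^{2}}{6}\right) = \left(-44\right) \left(-14\right) \left(- \frac{137}{6} - 33 + \frac{1}{6} \cdot 81\right) = 616 \left(- \frac{137}{6} - 33 + \frac{27}{2}\right) = 616 \left(- \frac{127}{3}\right) = - \frac{78232}{3}$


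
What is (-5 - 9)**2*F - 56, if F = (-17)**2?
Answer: 56588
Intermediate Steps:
F = 289
(-5 - 9)**2*F - 56 = (-5 - 9)**2*289 - 56 = (-14)**2*289 - 56 = 196*289 - 56 = 56644 - 56 = 56588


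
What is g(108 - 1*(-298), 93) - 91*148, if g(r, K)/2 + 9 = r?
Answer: -12674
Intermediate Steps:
g(r, K) = -18 + 2*r
g(108 - 1*(-298), 93) - 91*148 = (-18 + 2*(108 - 1*(-298))) - 91*148 = (-18 + 2*(108 + 298)) - 13468 = (-18 + 2*406) - 13468 = (-18 + 812) - 13468 = 794 - 13468 = -12674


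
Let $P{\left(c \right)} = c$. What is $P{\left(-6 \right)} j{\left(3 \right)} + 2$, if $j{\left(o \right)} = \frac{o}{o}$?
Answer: $-4$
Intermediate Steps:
$j{\left(o \right)} = 1$
$P{\left(-6 \right)} j{\left(3 \right)} + 2 = \left(-6\right) 1 + 2 = -6 + 2 = -4$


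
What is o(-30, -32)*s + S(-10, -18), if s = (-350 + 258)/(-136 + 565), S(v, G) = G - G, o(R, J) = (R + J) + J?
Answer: 8648/429 ≈ 20.159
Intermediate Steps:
o(R, J) = R + 2*J (o(R, J) = (J + R) + J = R + 2*J)
S(v, G) = 0
s = -92/429 ≈ -0.21445
o(-30, -32)*s + S(-10, -18) = (-30 + 2*(-32))*(-92/429) + 0 = (-30 - 64)*(-92/429) + 0 = -94*(-92/429) + 0 = 8648/429 + 0 = 8648/429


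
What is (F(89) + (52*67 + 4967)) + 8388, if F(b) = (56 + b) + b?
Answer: 17073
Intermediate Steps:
F(b) = 56 + 2*b
(F(89) + (52*67 + 4967)) + 8388 = ((56 + 2*89) + (52*67 + 4967)) + 8388 = ((56 + 178) + (3484 + 4967)) + 8388 = (234 + 8451) + 8388 = 8685 + 8388 = 17073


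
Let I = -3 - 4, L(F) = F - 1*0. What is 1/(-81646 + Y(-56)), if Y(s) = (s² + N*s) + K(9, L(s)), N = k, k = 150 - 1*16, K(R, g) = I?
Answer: -1/86021 ≈ -1.1625e-5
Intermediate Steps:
L(F) = F (L(F) = F + 0 = F)
I = -7
K(R, g) = -7
k = 134 (k = 150 - 16 = 134)
N = 134
Y(s) = -7 + s² + 134*s (Y(s) = (s² + 134*s) - 7 = -7 + s² + 134*s)
1/(-81646 + Y(-56)) = 1/(-81646 + (-7 + (-56)² + 134*(-56))) = 1/(-81646 + (-7 + 3136 - 7504)) = 1/(-81646 - 4375) = 1/(-86021) = -1/86021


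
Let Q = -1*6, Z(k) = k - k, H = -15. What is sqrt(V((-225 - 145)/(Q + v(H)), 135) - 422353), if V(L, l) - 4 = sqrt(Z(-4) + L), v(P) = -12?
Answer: sqrt(-3801141 + 3*sqrt(185))/3 ≈ 649.88*I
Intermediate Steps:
Z(k) = 0
Q = -6
V(L, l) = 4 + sqrt(L) (V(L, l) = 4 + sqrt(0 + L) = 4 + sqrt(L))
sqrt(V((-225 - 145)/(Q + v(H)), 135) - 422353) = sqrt((4 + sqrt((-225 - 145)/(-6 - 12))) - 422353) = sqrt((4 + sqrt(-370/(-18))) - 422353) = sqrt((4 + sqrt(-370*(-1/18))) - 422353) = sqrt((4 + sqrt(185/9)) - 422353) = sqrt((4 + sqrt(185)/3) - 422353) = sqrt(-422349 + sqrt(185)/3)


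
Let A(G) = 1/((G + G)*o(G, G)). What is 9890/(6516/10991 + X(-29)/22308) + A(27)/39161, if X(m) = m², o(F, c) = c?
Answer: 138453976179790393319/8827290386004942 ≈ 15685.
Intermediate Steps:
A(G) = 1/(2*G²) (A(G) = 1/((G + G)*G) = 1/(((2*G))*G) = (1/(2*G))/G = 1/(2*G²))
9890/(6516/10991 + X(-29)/22308) + A(27)/39161 = 9890/(6516/10991 + (-29)²/22308) + ((½)/27²)/39161 = 9890/(6516*(1/10991) + 841*(1/22308)) + ((½)*(1/729))*(1/39161) = 9890/(6516/10991 + 841/22308) + (1/1458)*(1/39161) = 9890/(154602359/245187228) + 1/57096738 = 9890*(245187228/154602359) + 1/57096738 = 2424901684920/154602359 + 1/57096738 = 138453976179790393319/8827290386004942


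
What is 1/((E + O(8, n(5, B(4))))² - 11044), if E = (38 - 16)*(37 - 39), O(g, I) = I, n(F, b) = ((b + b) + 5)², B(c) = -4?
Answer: -1/9819 ≈ -0.00010184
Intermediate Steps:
n(F, b) = (5 + 2*b)² (n(F, b) = (2*b + 5)² = (5 + 2*b)²)
E = -44 (E = 22*(-2) = -44)
1/((E + O(8, n(5, B(4))))² - 11044) = 1/((-44 + (5 + 2*(-4))²)² - 11044) = 1/((-44 + (5 - 8)²)² - 11044) = 1/((-44 + (-3)²)² - 11044) = 1/((-44 + 9)² - 11044) = 1/((-35)² - 11044) = 1/(1225 - 11044) = 1/(-9819) = -1/9819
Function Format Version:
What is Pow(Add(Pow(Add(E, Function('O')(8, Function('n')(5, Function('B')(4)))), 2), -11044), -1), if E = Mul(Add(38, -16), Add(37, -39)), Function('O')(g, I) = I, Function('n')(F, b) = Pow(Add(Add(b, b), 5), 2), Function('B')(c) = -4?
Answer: Rational(-1, 9819) ≈ -0.00010184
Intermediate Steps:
Function('n')(F, b) = Pow(Add(5, Mul(2, b)), 2) (Function('n')(F, b) = Pow(Add(Mul(2, b), 5), 2) = Pow(Add(5, Mul(2, b)), 2))
E = -44 (E = Mul(22, -2) = -44)
Pow(Add(Pow(Add(E, Function('O')(8, Function('n')(5, Function('B')(4)))), 2), -11044), -1) = Pow(Add(Pow(Add(-44, Pow(Add(5, Mul(2, -4)), 2)), 2), -11044), -1) = Pow(Add(Pow(Add(-44, Pow(Add(5, -8), 2)), 2), -11044), -1) = Pow(Add(Pow(Add(-44, Pow(-3, 2)), 2), -11044), -1) = Pow(Add(Pow(Add(-44, 9), 2), -11044), -1) = Pow(Add(Pow(-35, 2), -11044), -1) = Pow(Add(1225, -11044), -1) = Pow(-9819, -1) = Rational(-1, 9819)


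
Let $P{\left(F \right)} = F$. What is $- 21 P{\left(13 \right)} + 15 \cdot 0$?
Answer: $-273$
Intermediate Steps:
$- 21 P{\left(13 \right)} + 15 \cdot 0 = \left(-21\right) 13 + 15 \cdot 0 = -273 + 0 = -273$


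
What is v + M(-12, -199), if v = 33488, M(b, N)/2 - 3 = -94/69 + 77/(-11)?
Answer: 2309932/69 ≈ 33477.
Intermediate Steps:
M(b, N) = -740/69 (M(b, N) = 6 + 2*(-94/69 + 77/(-11)) = 6 + 2*(-94*1/69 + 77*(-1/11)) = 6 + 2*(-94/69 - 7) = 6 + 2*(-577/69) = 6 - 1154/69 = -740/69)
v + M(-12, -199) = 33488 - 740/69 = 2309932/69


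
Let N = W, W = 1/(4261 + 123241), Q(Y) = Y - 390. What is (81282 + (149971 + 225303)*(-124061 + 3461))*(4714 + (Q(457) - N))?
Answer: -13794334361974008099/63751 ≈ -2.1638e+14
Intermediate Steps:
Q(Y) = -390 + Y
W = 1/127502 ≈ 7.8430e-6
N = 1/127502 ≈ 7.8430e-6
(81282 + (149971 + 225303)*(-124061 + 3461))*(4714 + (Q(457) - N)) = (81282 + (149971 + 225303)*(-124061 + 3461))*(4714 + ((-390 + 457) - 1*1/127502)) = (81282 + 375274*(-120600))*(4714 + (67 - 1/127502)) = (81282 - 45258044400)*(4714 + 8542633/127502) = -45257963118*609587061/127502 = -13794334361974008099/63751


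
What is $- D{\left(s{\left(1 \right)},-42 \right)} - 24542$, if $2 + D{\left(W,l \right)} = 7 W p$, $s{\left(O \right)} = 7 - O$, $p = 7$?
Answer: $-24834$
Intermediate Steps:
$D{\left(W,l \right)} = -2 + 49 W$ ($D{\left(W,l \right)} = -2 + 7 W 7 = -2 + 49 W$)
$- D{\left(s{\left(1 \right)},-42 \right)} - 24542 = - (-2 + 49 \left(7 - 1\right)) - 24542 = - (-2 + 49 \cdot 6) - 24542 = - (-2 + 294) - 24542 = \left(-1\right) 292 - 24542 = -292 - 24542 = -24834$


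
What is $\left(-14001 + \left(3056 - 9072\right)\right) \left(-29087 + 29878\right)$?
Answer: $-15833447$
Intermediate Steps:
$\left(-14001 + \left(3056 - 9072\right)\right) \left(-29087 + 29878\right) = \left(-14001 + \left(3056 - 9072\right)\right) 791 = \left(-14001 - 6016\right) 791 = \left(-20017\right) 791 = -15833447$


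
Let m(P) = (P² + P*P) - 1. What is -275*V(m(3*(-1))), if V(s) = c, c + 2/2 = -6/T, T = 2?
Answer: 1100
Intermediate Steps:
m(P) = -1 + 2*P² (m(P) = (P² + P²) - 1 = 2*P² - 1 = -1 + 2*P²)
c = -4 (c = -1 - 6/2 = -1 - 6*½ = -1 - 3 = -4)
V(s) = -4
-275*V(m(3*(-1))) = -275*(-4) = 1100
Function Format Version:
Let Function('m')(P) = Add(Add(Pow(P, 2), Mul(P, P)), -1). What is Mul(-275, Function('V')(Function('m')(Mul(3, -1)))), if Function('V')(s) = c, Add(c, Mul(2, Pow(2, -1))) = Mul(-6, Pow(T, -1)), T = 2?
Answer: 1100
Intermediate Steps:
Function('m')(P) = Add(-1, Mul(2, Pow(P, 2))) (Function('m')(P) = Add(Add(Pow(P, 2), Pow(P, 2)), -1) = Add(Mul(2, Pow(P, 2)), -1) = Add(-1, Mul(2, Pow(P, 2))))
c = -4 (c = Add(-1, Mul(-6, Pow(2, -1))) = Add(-1, Mul(-6, Rational(1, 2))) = Add(-1, -3) = -4)
Function('V')(s) = -4
Mul(-275, Function('V')(Function('m')(Mul(3, -1)))) = Mul(-275, -4) = 1100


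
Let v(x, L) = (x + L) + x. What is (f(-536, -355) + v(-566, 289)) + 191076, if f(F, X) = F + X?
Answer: 189342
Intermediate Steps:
v(x, L) = L + 2*x (v(x, L) = (L + x) + x = L + 2*x)
(f(-536, -355) + v(-566, 289)) + 191076 = ((-536 - 355) + (289 + 2*(-566))) + 191076 = (-891 + (289 - 1132)) + 191076 = (-891 - 843) + 191076 = -1734 + 191076 = 189342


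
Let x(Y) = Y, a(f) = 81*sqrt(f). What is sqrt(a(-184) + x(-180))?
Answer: 3*sqrt(-20 + 18*I*sqrt(46)) ≈ 21.603 + 25.43*I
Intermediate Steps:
sqrt(a(-184) + x(-180)) = sqrt(81*sqrt(-184) - 180) = sqrt(81*(2*I*sqrt(46)) - 180) = sqrt(162*I*sqrt(46) - 180) = sqrt(-180 + 162*I*sqrt(46))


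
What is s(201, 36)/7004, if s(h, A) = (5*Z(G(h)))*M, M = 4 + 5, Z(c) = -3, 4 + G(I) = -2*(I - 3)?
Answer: -135/7004 ≈ -0.019275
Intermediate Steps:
G(I) = 2 - 2*I (G(I) = -4 - 2*(I - 3) = -4 - 2*(-3 + I) = -4 + (6 - 2*I) = 2 - 2*I)
M = 9
s(h, A) = -135 (s(h, A) = (5*(-3))*9 = -15*9 = -135)
s(201, 36)/7004 = -135/7004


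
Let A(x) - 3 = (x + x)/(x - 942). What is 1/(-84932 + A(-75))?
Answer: -339/28790881 ≈ -1.1775e-5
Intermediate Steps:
A(x) = 3 + 2*x/(-942 + x) (A(x) = 3 + (x + x)/(x - 942) = 3 + (2*x)/(-942 + x) = 3 + 2*x/(-942 + x))
1/(-84932 + A(-75)) = 1/(-84932 + (-2826 + 5*(-75))/(-942 - 75)) = 1/(-84932 + (-2826 - 375)/(-1017)) = 1/(-84932 - 1/1017*(-3201)) = 1/(-84932 + 1067/339) = 1/(-28790881/339) = -339/28790881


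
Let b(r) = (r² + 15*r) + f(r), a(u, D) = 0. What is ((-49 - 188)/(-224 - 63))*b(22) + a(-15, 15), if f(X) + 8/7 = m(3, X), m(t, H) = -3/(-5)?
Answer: 6747627/10045 ≈ 671.74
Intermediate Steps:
m(t, H) = ⅗ (m(t, H) = -3*(-⅕) = ⅗)
f(X) = -19/35 (f(X) = -8/7 + ⅗ = -19/35)
b(r) = -19/35 + r² + 15*r (b(r) = (r² + 15*r) - 19/35 = -19/35 + r² + 15*r)
((-49 - 188)/(-224 - 63))*b(22) + a(-15, 15) = ((-49 - 188)/(-224 - 63))*(-19/35 + 22² + 15*22) + 0 = (-237/(-287))*(-19/35 + 484 + 330) + 0 = -237*(-1/287)*(28471/35) + 0 = (237/287)*(28471/35) + 0 = 6747627/10045 + 0 = 6747627/10045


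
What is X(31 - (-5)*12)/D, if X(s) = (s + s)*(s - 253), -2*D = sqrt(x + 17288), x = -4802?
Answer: 9828*sqrt(12486)/2081 ≈ 527.72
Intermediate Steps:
D = -sqrt(12486)/2 (D = -sqrt(-4802 + 17288)/2 = -sqrt(12486)/2 ≈ -55.870)
X(s) = 2*s*(-253 + s) (X(s) = (2*s)*(-253 + s) = 2*s*(-253 + s))
X(31 - (-5)*12)/D = (2*(31 - (-5)*12)*(-253 + (31 - (-5)*12)))/((-sqrt(12486)/2)) = (2*(31 - 1*(-60))*(-253 + (31 - 1*(-60))))*(-sqrt(12486)/6243) = (2*(31 + 60)*(-253 + (31 + 60)))*(-sqrt(12486)/6243) = (2*91*(-253 + 91))*(-sqrt(12486)/6243) = (2*91*(-162))*(-sqrt(12486)/6243) = -(-9828)*sqrt(12486)/2081 = 9828*sqrt(12486)/2081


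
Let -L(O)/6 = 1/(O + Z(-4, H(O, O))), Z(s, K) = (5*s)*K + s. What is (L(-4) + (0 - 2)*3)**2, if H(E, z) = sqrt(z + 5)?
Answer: 6561/196 ≈ 33.474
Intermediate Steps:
H(E, z) = sqrt(5 + z)
Z(s, K) = s + 5*K*s (Z(s, K) = 5*K*s + s = s + 5*K*s)
L(O) = -6/(-4 + O - 20*sqrt(5 + O)) (L(O) = -6/(O - 4*(1 + 5*sqrt(5 + O))) = -6/(O + (-4 - 20*sqrt(5 + O))) = -6/(-4 + O - 20*sqrt(5 + O)))
(L(-4) + (0 - 2)*3)**2 = (6/(4 - 1*(-4) + 20*sqrt(5 - 4)) + (0 - 2)*3)**2 = (6/(4 + 4 + 20*sqrt(1)) - 2*3)**2 = (6/(4 + 4 + 20*1) - 6)**2 = (6/(4 + 4 + 20) - 6)**2 = (6/28 - 6)**2 = (6*(1/28) - 6)**2 = (3/14 - 6)**2 = (-81/14)**2 = 6561/196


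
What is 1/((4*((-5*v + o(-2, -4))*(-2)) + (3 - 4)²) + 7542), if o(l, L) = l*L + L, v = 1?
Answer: 1/7551 ≈ 0.00013243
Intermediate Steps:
o(l, L) = L + L*l (o(l, L) = L*l + L = L + L*l)
1/((4*((-5*v + o(-2, -4))*(-2)) + (3 - 4)²) + 7542) = 1/((4*((-5*1 - 4*(1 - 2))*(-2)) + (3 - 4)²) + 7542) = 1/((4*((-5 - 4*(-1))*(-2)) + (-1)²) + 7542) = 1/((4*((-5 + 4)*(-2)) + 1) + 7542) = 1/((4*(-1*(-2)) + 1) + 7542) = 1/((4*2 + 1) + 7542) = 1/((8 + 1) + 7542) = 1/(9 + 7542) = 1/7551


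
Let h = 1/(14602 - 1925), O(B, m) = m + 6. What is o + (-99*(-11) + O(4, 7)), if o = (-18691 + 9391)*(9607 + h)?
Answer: -1132613871946/12677 ≈ -8.9344e+7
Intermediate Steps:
O(B, m) = 6 + m
h = 1/12677 ≈ 7.8883e-5
o = -1132627842000/12677 (o = (-18691 + 9391)*(9607 + 1/12677) = -9300*121787940/12677 = -1132627842000/12677 ≈ -8.9345e+7)
o + (-99*(-11) + O(4, 7)) = -1132627842000/12677 + (-99*(-11) + (6 + 7)) = -1132627842000/12677 + (1089 + 13) = -1132627842000/12677 + 1102 = -1132613871946/12677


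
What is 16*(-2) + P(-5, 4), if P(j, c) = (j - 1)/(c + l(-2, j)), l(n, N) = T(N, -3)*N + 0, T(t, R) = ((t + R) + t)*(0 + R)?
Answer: -6106/191 ≈ -31.969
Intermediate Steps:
T(t, R) = R*(R + 2*t) (T(t, R) = ((R + t) + t)*R = (R + 2*t)*R = R*(R + 2*t))
l(n, N) = N*(9 - 6*N) (l(n, N) = (-3*(-3 + 2*N))*N + 0 = (9 - 6*N)*N + 0 = N*(9 - 6*N) + 0 = N*(9 - 6*N))
P(j, c) = (-1 + j)/(c + 3*j*(3 - 2*j)) (P(j, c) = (j - 1)/(c + 3*j*(3 - 2*j)) = (-1 + j)/(c + 3*j*(3 - 2*j)))
16*(-2) + P(-5, 4) = 16*(-2) + (-1 - 5)/(4 + 3*(-5)*(3 - 2*(-5))) = -32 - 6/(4 + 3*(-5)*(3 + 10)) = -32 - 6/(4 + 3*(-5)*13) = -32 - 6/(4 - 195) = -32 - 6/(-191) = -32 - 1/191*(-6) = -32 + 6/191 = -6106/191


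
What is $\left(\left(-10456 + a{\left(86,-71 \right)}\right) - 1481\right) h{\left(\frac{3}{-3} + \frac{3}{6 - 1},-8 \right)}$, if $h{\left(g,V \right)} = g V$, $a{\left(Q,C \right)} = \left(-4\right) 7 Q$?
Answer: $-45904$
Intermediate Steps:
$a{\left(Q,C \right)} = - 28 Q$
$h{\left(g,V \right)} = V g$
$\left(\left(-10456 + a{\left(86,-71 \right)}\right) - 1481\right) h{\left(\frac{3}{-3} + \frac{3}{6 - 1},-8 \right)} = \left(\left(-10456 - 2408\right) - 1481\right) \left(- 8 \left(\frac{3}{-3} + \frac{3}{6 - 1}\right)\right) = \left(\left(-10456 - 2408\right) - 1481\right) \left(- 8 \left(3 \left(- \frac{1}{3}\right) + \frac{3}{5}\right)\right) = \left(-12864 - 1481\right) \left(- 8 \left(-1 + 3 \cdot \frac{1}{5}\right)\right) = - 14345 \left(- 8 \left(-1 + \frac{3}{5}\right)\right) = - 14345 \left(\left(-8\right) \left(- \frac{2}{5}\right)\right) = \left(-14345\right) \frac{16}{5} = -45904$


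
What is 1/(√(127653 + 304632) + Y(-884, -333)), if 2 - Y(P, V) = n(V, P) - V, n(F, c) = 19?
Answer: 10/8851 + √432285/309785 ≈ 0.0032522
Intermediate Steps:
Y(P, V) = -17 + V (Y(P, V) = 2 - (19 - V) = 2 + (-19 + V) = -17 + V)
1/(√(127653 + 304632) + Y(-884, -333)) = 1/(√(127653 + 304632) + (-17 - 333)) = 1/(√432285 - 350) = 1/(-350 + √432285)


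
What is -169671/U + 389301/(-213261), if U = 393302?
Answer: -63099023011/27958659274 ≈ -2.2569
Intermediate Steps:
-169671/U + 389301/(-213261) = -169671/393302 + 389301/(-213261) = -169671*1/393302 + 389301*(-1/213261) = -169671/393302 - 129767/71087 = -63099023011/27958659274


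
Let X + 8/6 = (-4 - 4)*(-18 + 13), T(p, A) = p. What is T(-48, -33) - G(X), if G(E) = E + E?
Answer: -376/3 ≈ -125.33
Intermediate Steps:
X = 116/3 (X = -4/3 + (-4 - 4)*(-18 + 13) = -4/3 - 8*(-5) = -4/3 + 40 = 116/3 ≈ 38.667)
G(E) = 2*E
T(-48, -33) - G(X) = -48 - 2*116/3 = -48 - 1*232/3 = -48 - 232/3 = -376/3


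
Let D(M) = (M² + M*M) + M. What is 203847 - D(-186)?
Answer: 134841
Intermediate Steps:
D(M) = M + 2*M² (D(M) = (M² + M²) + M = 2*M² + M = M + 2*M²)
203847 - D(-186) = 203847 - (-186)*(1 + 2*(-186)) = 203847 - (-186)*(1 - 372) = 203847 - (-186)*(-371) = 203847 - 1*69006 = 203847 - 69006 = 134841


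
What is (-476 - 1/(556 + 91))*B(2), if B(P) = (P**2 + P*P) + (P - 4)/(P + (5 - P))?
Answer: -11702974/3235 ≈ -3617.6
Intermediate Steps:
B(P) = -4/5 + 2*P**2 + P/5 (B(P) = (P**2 + P**2) + (-4 + P)/5 = 2*P**2 + (-4 + P)*(1/5) = 2*P**2 + (-4/5 + P/5) = -4/5 + 2*P**2 + P/5)
(-476 - 1/(556 + 91))*B(2) = (-476 - 1/(556 + 91))*(-4/5 + 2*2**2 + (1/5)*2) = (-476 - 1/647)*(-4/5 + 2*4 + 2/5) = (-476 - 1*1/647)*(-4/5 + 8 + 2/5) = (-476 - 1/647)*(38/5) = -307973/647*38/5 = -11702974/3235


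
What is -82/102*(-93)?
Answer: 1271/17 ≈ 74.765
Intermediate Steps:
-82/102*(-93) = -82*1/102*(-93) = -41/51*(-93) = 1271/17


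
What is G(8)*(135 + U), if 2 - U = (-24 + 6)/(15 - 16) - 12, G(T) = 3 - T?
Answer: -655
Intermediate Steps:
U = -4 (U = 2 - ((-24 + 6)/(15 - 16) - 12) = 2 - (-18/(-1) - 12) = 2 - (-18*(-1) - 12) = 2 - (18 - 12) = 2 - 1*6 = 2 - 6 = -4)
G(8)*(135 + U) = (3 - 1*8)*(135 - 4) = (3 - 8)*131 = -5*131 = -655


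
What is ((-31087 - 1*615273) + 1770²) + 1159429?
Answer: 3645969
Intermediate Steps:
((-31087 - 1*615273) + 1770²) + 1159429 = ((-31087 - 615273) + 3132900) + 1159429 = (-646360 + 3132900) + 1159429 = 2486540 + 1159429 = 3645969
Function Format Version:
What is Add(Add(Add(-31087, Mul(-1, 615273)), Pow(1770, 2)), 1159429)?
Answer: 3645969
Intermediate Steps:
Add(Add(Add(-31087, Mul(-1, 615273)), Pow(1770, 2)), 1159429) = Add(Add(Add(-31087, -615273), 3132900), 1159429) = Add(Add(-646360, 3132900), 1159429) = Add(2486540, 1159429) = 3645969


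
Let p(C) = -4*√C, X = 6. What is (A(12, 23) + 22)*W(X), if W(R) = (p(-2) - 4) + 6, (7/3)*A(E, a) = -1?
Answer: 302/7 - 604*I*√2/7 ≈ 43.143 - 122.03*I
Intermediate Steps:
A(E, a) = -3/7 (A(E, a) = (3/7)*(-1) = -3/7)
W(R) = 2 - 4*I*√2 (W(R) = (-4*I*√2 - 4) + 6 = (-4 - 4*I*√2) + 6 = 2 - 4*I*√2)
(A(12, 23) + 22)*W(X) = (-3/7 + 22)*(2 - 4*I*√2) = 151*(2 - 4*I*√2)/7 = 302/7 - 604*I*√2/7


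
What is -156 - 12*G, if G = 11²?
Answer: -1608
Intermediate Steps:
G = 121
-156 - 12*G = -156 - 12*121 = -156 - 1452 = -1608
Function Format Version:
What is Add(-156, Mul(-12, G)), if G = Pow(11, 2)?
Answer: -1608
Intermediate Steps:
G = 121
Add(-156, Mul(-12, G)) = Add(-156, Mul(-12, 121)) = Add(-156, -1452) = -1608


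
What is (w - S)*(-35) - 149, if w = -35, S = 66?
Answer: 3386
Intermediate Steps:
(w - S)*(-35) - 149 = (-35 - 1*66)*(-35) - 149 = (-35 - 66)*(-35) - 149 = -101*(-35) - 149 = 3535 - 149 = 3386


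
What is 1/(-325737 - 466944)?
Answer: -1/792681 ≈ -1.2615e-6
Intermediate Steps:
1/(-325737 - 466944) = 1/(-792681) = -1/792681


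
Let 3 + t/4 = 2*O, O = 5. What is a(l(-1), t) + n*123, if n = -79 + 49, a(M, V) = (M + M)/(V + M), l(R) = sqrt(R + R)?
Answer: 8*(-461*sqrt(2) + 12915*I)/(sqrt(2) - 28*I) ≈ -3690.0 + 0.10076*I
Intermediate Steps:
l(R) = sqrt(2)*sqrt(R) (l(R) = sqrt(2*R) = sqrt(2)*sqrt(R))
t = 28 (t = -12 + 4*(2*5) = -12 + 4*10 = -12 + 40 = 28)
a(M, V) = 2*M/(M + V) (a(M, V) = (2*M)/(M + V) = 2*M/(M + V))
n = -30
a(l(-1), t) + n*123 = 2*(sqrt(2)*sqrt(-1))/(sqrt(2)*sqrt(-1) + 28) - 30*123 = 2*(sqrt(2)*I)/(sqrt(2)*I + 28) - 3690 = 2*(I*sqrt(2))/(I*sqrt(2) + 28) - 3690 = 2*(I*sqrt(2))/(28 + I*sqrt(2)) - 3690 = 2*I*sqrt(2)/(28 + I*sqrt(2)) - 3690 = -3690 + 2*I*sqrt(2)/(28 + I*sqrt(2))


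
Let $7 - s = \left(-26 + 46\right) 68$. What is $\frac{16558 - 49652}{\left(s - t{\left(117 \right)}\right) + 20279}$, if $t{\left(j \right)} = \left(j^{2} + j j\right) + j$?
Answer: $\frac{33094}{8569} \approx 3.8621$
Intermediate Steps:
$t{\left(j \right)} = j + 2 j^{2}$ ($t{\left(j \right)} = \left(j^{2} + j^{2}\right) + j = 2 j^{2} + j = j + 2 j^{2}$)
$s = -1353$ ($s = 7 - \left(-26 + 46\right) 68 = 7 - 20 \cdot 68 = 7 - 1360 = -1353$)
$\frac{16558 - 49652}{\left(s - t{\left(117 \right)}\right) + 20279} = \frac{16558 - 49652}{\left(-1353 - 117 \left(1 + 2 \cdot 117\right)\right) + 20279} = - \frac{33094}{\left(-1353 - 117 \left(1 + 234\right)\right) + 20279} = - \frac{33094}{\left(-1353 - 117 \cdot 235\right) + 20279} = - \frac{33094}{\left(-1353 - 27495\right) + 20279} = - \frac{33094}{-28848 + 20279} = - \frac{33094}{-8569} = \left(-33094\right) \left(- \frac{1}{8569}\right) = \frac{33094}{8569}$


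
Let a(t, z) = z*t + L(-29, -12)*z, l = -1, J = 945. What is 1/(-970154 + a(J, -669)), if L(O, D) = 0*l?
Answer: -1/1602359 ≈ -6.2408e-7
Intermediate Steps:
L(O, D) = 0 (L(O, D) = 0*(-1) = 0)
a(t, z) = t*z (a(t, z) = z*t + 0*z = t*z + 0 = t*z)
1/(-970154 + a(J, -669)) = 1/(-970154 + 945*(-669)) = 1/(-970154 - 632205) = 1/(-1602359) = -1/1602359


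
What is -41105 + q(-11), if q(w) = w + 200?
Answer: -40916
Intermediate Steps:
q(w) = 200 + w
-41105 + q(-11) = -41105 + (200 - 11) = -41105 + 189 = -40916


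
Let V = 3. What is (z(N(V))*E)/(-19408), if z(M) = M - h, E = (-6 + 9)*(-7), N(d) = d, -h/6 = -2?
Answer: -189/19408 ≈ -0.0097383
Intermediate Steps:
h = 12 (h = -6*(-2) = 12)
E = -21 (E = 3*(-7) = -21)
z(M) = -12 + M (z(M) = M - 1*12 = M - 12 = -12 + M)
(z(N(V))*E)/(-19408) = ((-12 + 3)*(-21))/(-19408) = -9*(-21)*(-1/19408) = 189*(-1/19408) = -189/19408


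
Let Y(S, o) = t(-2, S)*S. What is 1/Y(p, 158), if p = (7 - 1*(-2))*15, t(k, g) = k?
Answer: -1/270 ≈ -0.0037037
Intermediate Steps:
p = 135 (p = (7 + 2)*15 = 9*15 = 135)
Y(S, o) = -2*S
1/Y(p, 158) = 1/(-2*135) = 1/(-270) = -1/270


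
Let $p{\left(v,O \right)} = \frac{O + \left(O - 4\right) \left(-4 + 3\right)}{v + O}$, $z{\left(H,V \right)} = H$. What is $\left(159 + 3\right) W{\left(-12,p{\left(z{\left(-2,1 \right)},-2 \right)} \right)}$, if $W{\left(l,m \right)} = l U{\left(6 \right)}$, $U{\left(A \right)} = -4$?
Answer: $7776$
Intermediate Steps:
$p{\left(v,O \right)} = \frac{4}{O + v}$ ($p{\left(v,O \right)} = \frac{O + \left(-4 + O\right) \left(-1\right)}{O + v} = \frac{O - \left(-4 + O\right)}{O + v} = \frac{4}{O + v}$)
$W{\left(l,m \right)} = - 4 l$ ($W{\left(l,m \right)} = l \left(-4\right) = - 4 l$)
$\left(159 + 3\right) W{\left(-12,p{\left(z{\left(-2,1 \right)},-2 \right)} \right)} = \left(159 + 3\right) \left(\left(-4\right) \left(-12\right)\right) = 162 \cdot 48 = 7776$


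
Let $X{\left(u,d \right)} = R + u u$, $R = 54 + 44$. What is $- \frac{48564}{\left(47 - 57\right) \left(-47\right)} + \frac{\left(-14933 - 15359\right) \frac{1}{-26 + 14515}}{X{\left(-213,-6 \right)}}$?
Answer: $- \frac{15996293354986}{154811270305} \approx -103.33$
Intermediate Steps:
$R = 98$
$X{\left(u,d \right)} = 98 + u^{2}$ ($X{\left(u,d \right)} = 98 + u u = 98 + u^{2}$)
$- \frac{48564}{\left(47 - 57\right) \left(-47\right)} + \frac{\left(-14933 - 15359\right) \frac{1}{-26 + 14515}}{X{\left(-213,-6 \right)}} = - \frac{48564}{\left(47 - 57\right) \left(-47\right)} + \frac{\left(-14933 - 15359\right) \frac{1}{-26 + 14515}}{98 + \left(-213\right)^{2}} = - \frac{48564}{\left(-10\right) \left(-47\right)} + \frac{\left(-30292\right) \frac{1}{14489}}{98 + 45369} = - \frac{48564}{470} + \frac{\left(-30292\right) \frac{1}{14489}}{45467} = \left(-48564\right) \frac{1}{470} - \frac{30292}{658771363} = - \frac{24282}{235} - \frac{30292}{658771363} = - \frac{15996293354986}{154811270305}$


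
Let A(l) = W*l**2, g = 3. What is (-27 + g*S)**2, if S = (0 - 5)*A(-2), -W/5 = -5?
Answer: 2331729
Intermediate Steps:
W = 25 (W = -5*(-5) = 25)
A(l) = 25*l**2
S = -500 (S = (0 - 5)*(25*(-2)**2) = -125*4 = -5*100 = -500)
(-27 + g*S)**2 = (-27 + 3*(-500))**2 = (-27 - 1500)**2 = (-1527)**2 = 2331729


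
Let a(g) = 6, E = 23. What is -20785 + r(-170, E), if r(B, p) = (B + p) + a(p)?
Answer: -20926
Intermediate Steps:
r(B, p) = 6 + B + p (r(B, p) = (B + p) + 6 = 6 + B + p)
-20785 + r(-170, E) = -20785 + (6 - 170 + 23) = -20785 - 141 = -20926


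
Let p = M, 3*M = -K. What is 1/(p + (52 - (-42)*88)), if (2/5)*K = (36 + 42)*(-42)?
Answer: 1/6478 ≈ 0.00015437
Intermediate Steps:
K = -8190 (K = 5*((36 + 42)*(-42))/2 = 5*(78*(-42))/2 = (5/2)*(-3276) = -8190)
M = 2730 (M = (-1*(-8190))/3 = (1/3)*8190 = 2730)
p = 2730
1/(p + (52 - (-42)*88)) = 1/(2730 + (52 - (-42)*88)) = 1/(2730 + (52 - 1*(-3696))) = 1/(2730 + (52 + 3696)) = 1/(2730 + 3748) = 1/6478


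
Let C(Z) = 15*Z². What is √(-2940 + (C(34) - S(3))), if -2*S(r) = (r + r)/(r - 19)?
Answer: √230397/4 ≈ 120.00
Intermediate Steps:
S(r) = -r/(-19 + r) (S(r) = -(r + r)/(2*(r - 19)) = -2*r/(2*(-19 + r)) = -r/(-19 + r))
√(-2940 + (C(34) - S(3))) = √(-2940 + (15*34² - (-1)*3/(-19 + 3))) = √(-2940 + (15*1156 - (-1)*3/(-16))) = √(-2940 + (17340 - (-1)*3*(-1)/16)) = √(-2940 + (17340 - 1*3/16)) = √(-2940 + (17340 - 3/16)) = √(-2940 + 277437/16) = √(230397/16) = √230397/4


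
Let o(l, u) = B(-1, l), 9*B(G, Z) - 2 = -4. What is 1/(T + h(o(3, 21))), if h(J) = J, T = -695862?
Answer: -9/6262760 ≈ -1.4371e-6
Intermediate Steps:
B(G, Z) = -2/9 (B(G, Z) = 2/9 + (⅑)*(-4) = 2/9 - 4/9 = -2/9)
o(l, u) = -2/9
1/(T + h(o(3, 21))) = 1/(-695862 - 2/9) = 1/(-6262760/9) = -9/6262760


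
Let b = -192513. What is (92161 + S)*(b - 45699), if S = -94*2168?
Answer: 26591843772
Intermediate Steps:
S = -203792
(92161 + S)*(b - 45699) = (92161 - 203792)*(-192513 - 45699) = -111631*(-238212) = 26591843772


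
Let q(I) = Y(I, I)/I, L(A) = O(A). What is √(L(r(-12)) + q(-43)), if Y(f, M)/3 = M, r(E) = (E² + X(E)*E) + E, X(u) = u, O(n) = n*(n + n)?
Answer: √152355 ≈ 390.33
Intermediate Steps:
O(n) = 2*n² (O(n) = n*(2*n) = 2*n²)
r(E) = E + 2*E² (r(E) = (E² + E*E) + E = (E² + E²) + E = 2*E² + E = E + 2*E²)
L(A) = 2*A²
Y(f, M) = 3*M
q(I) = 3 (q(I) = (3*I)/I = 3)
√(L(r(-12)) + q(-43)) = √(2*(-12*(1 + 2*(-12)))² + 3) = √(2*(-12*(1 - 24))² + 3) = √(2*(-12*(-23))² + 3) = √(2*276² + 3) = √(2*76176 + 3) = √(152352 + 3) = √152355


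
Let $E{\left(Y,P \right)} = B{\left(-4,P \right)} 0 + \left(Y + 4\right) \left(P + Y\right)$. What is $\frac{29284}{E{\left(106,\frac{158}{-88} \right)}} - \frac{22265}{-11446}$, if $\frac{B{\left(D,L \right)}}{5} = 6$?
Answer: $\frac{1180794453}{262399550} \approx 4.5$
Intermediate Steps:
$B{\left(D,L \right)} = 30$ ($B{\left(D,L \right)} = 5 \cdot 6 = 30$)
$E{\left(Y,P \right)} = \left(4 + Y\right) \left(P + Y\right)$ ($E{\left(Y,P \right)} = 30 \cdot 0 + \left(Y + 4\right) \left(P + Y\right) = 0 + \left(4 + Y\right) \left(P + Y\right) = \left(4 + Y\right) \left(P + Y\right)$)
$\frac{29284}{E{\left(106,\frac{158}{-88} \right)}} - \frac{22265}{-11446} = \frac{29284}{106^{2} + 4 \frac{158}{-88} + 4 \cdot 106 + \frac{158}{-88} \cdot 106} - \frac{22265}{-11446} = \frac{29284}{11236 + 4 \cdot 158 \left(- \frac{1}{88}\right) + 424 + 158 \left(- \frac{1}{88}\right) 106} - - \frac{22265}{11446} = \frac{29284}{11236 + 4 \left(- \frac{79}{44}\right) + 424 - \frac{4187}{22}} + \frac{22265}{11446} = \frac{29284}{11236 - \frac{79}{11} + 424 - \frac{4187}{22}} + \frac{22265}{11446} = \frac{29284}{\frac{22925}{2}} + \frac{22265}{11446} = 29284 \cdot \frac{2}{22925} + \frac{22265}{11446} = \frac{58568}{22925} + \frac{22265}{11446} = \frac{1180794453}{262399550}$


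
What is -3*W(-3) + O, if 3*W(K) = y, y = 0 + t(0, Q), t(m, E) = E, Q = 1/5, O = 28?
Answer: 139/5 ≈ 27.800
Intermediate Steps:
Q = 1/5 ≈ 0.20000
y = 1/5 (y = 0 + 1/5 = 1/5 ≈ 0.20000)
W(K) = 1/15 (W(K) = (1/3)*(1/5) = 1/15)
-3*W(-3) + O = -3*1/15 + 28 = -1/5 + 28 = 139/5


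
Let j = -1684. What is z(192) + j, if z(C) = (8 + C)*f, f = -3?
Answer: -2284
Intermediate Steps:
z(C) = -24 - 3*C (z(C) = (8 + C)*(-3) = -24 - 3*C)
z(192) + j = (-24 - 3*192) - 1684 = (-24 - 576) - 1684 = -600 - 1684 = -2284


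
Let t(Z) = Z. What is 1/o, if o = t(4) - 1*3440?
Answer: -1/3436 ≈ -0.00029104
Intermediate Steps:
o = -3436 (o = 4 - 1*3440 = 4 - 3440 = -3436)
1/o = 1/(-3436) = -1/3436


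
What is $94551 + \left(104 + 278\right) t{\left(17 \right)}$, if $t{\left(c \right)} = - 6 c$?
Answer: $55587$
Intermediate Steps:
$94551 + \left(104 + 278\right) t{\left(17 \right)} = 94551 + \left(104 + 278\right) \left(\left(-6\right) 17\right) = 94551 + 382 \left(-102\right) = 94551 - 38964 = 55587$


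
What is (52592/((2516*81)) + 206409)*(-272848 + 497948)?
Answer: 2367229324553900/50949 ≈ 4.6463e+10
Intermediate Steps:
(52592/((2516*81)) + 206409)*(-272848 + 497948) = (52592/203796 + 206409)*225100 = (52592*(1/203796) + 206409)*225100 = (13148/50949 + 206409)*225100 = (10516345289/50949)*225100 = 2367229324553900/50949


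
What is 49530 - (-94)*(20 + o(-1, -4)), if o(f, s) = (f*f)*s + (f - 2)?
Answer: 50752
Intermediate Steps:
o(f, s) = -2 + f + s*f**2 (o(f, s) = f**2*s + (-2 + f) = s*f**2 + (-2 + f) = -2 + f + s*f**2)
49530 - (-94)*(20 + o(-1, -4)) = 49530 - (-94)*(20 + (-2 - 1 - 4*(-1)**2)) = 49530 - (-94)*(20 + (-2 - 1 - 4*1)) = 49530 - (-94)*(20 + (-2 - 1 - 4)) = 49530 - (-94)*(20 - 7) = 49530 - (-94)*13 = 49530 - 1*(-1222) = 49530 + 1222 = 50752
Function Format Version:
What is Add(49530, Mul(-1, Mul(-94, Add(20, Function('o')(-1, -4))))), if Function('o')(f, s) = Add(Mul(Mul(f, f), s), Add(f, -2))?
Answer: 50752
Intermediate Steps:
Function('o')(f, s) = Add(-2, f, Mul(s, Pow(f, 2))) (Function('o')(f, s) = Add(Mul(Pow(f, 2), s), Add(-2, f)) = Add(Mul(s, Pow(f, 2)), Add(-2, f)) = Add(-2, f, Mul(s, Pow(f, 2))))
Add(49530, Mul(-1, Mul(-94, Add(20, Function('o')(-1, -4))))) = Add(49530, Mul(-1, Mul(-94, Add(20, Add(-2, -1, Mul(-4, Pow(-1, 2))))))) = Add(49530, Mul(-1, Mul(-94, Add(20, Add(-2, -1, Mul(-4, 1)))))) = Add(49530, Mul(-1, Mul(-94, Add(20, Add(-2, -1, -4))))) = Add(49530, Mul(-1, Mul(-94, Add(20, -7)))) = Add(49530, Mul(-1, Mul(-94, 13))) = Add(49530, Mul(-1, -1222)) = Add(49530, 1222) = 50752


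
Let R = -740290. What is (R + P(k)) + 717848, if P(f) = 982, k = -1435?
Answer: -21460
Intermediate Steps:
(R + P(k)) + 717848 = (-740290 + 982) + 717848 = -739308 + 717848 = -21460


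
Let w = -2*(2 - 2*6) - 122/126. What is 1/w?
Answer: 63/1199 ≈ 0.052544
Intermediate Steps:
w = 1199/63 (w = -2*(2 - 12) - 122*1/126 = -2*(-10) - 61/63 = 20 - 61/63 = 1199/63 ≈ 19.032)
1/w = 1/(1199/63) = 63/1199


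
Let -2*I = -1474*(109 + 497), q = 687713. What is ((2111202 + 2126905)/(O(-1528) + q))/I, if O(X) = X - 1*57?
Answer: 4238107/306439859616 ≈ 1.3830e-5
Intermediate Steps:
O(X) = -57 + X (O(X) = X - 57 = -57 + X)
I = 446622 (I = -(-737)*(109 + 497) = -(-737)*606 = -1/2*(-893244) = 446622)
((2111202 + 2126905)/(O(-1528) + q))/I = ((2111202 + 2126905)/((-57 - 1528) + 687713))/446622 = (4238107/(-1585 + 687713))*(1/446622) = (4238107/686128)*(1/446622) = 4238107/306439859616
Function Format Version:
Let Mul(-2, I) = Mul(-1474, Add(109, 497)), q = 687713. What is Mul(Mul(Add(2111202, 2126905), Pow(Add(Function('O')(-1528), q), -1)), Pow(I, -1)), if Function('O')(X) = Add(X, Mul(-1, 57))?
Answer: Rational(4238107, 306439859616) ≈ 1.3830e-5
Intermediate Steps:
Function('O')(X) = Add(-57, X) (Function('O')(X) = Add(X, -57) = Add(-57, X))
I = 446622 (I = Mul(Rational(-1, 2), Mul(-1474, Add(109, 497))) = Mul(Rational(-1, 2), Mul(-1474, 606)) = Mul(Rational(-1, 2), -893244) = 446622)
Mul(Mul(Add(2111202, 2126905), Pow(Add(Function('O')(-1528), q), -1)), Pow(I, -1)) = Mul(Mul(Add(2111202, 2126905), Pow(Add(Add(-57, -1528), 687713), -1)), Pow(446622, -1)) = Mul(Mul(4238107, Pow(Add(-1585, 687713), -1)), Rational(1, 446622)) = Mul(Mul(4238107, Pow(686128, -1)), Rational(1, 446622)) = Mul(Mul(4238107, Rational(1, 686128)), Rational(1, 446622)) = Mul(Rational(4238107, 686128), Rational(1, 446622)) = Rational(4238107, 306439859616)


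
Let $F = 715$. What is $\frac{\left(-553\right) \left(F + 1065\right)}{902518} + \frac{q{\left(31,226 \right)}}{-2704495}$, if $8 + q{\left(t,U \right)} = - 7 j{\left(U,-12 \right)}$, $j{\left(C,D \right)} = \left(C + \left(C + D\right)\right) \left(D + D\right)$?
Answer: $- \frac{1364424759358}{1220427709205} \approx -1.118$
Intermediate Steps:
$j{\left(C,D \right)} = 2 D \left(D + 2 C\right)$ ($j{\left(C,D \right)} = \left(D + 2 C\right) 2 D = 2 D \left(D + 2 C\right)$)
$q{\left(t,U \right)} = -2024 + 336 U$ ($q{\left(t,U \right)} = -8 - 7 \cdot 2 \left(-12\right) \left(-12 + 2 U\right) = -8 - 7 \left(288 - 48 U\right) = -8 + \left(-2016 + 336 U\right) = -2024 + 336 U$)
$\frac{\left(-553\right) \left(F + 1065\right)}{902518} + \frac{q{\left(31,226 \right)}}{-2704495} = \frac{\left(-553\right) \left(715 + 1065\right)}{902518} + \frac{-2024 + 336 \cdot 226}{-2704495} = \left(-553\right) 1780 \cdot \frac{1}{902518} + \left(-2024 + 75936\right) \left(- \frac{1}{2704495}\right) = \left(-984340\right) \frac{1}{902518} + 73912 \left(- \frac{1}{2704495}\right) = - \frac{492170}{451259} - \frac{73912}{2704495} = - \frac{1364424759358}{1220427709205}$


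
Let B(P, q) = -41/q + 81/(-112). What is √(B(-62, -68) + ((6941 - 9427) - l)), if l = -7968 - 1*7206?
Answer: √2874769037/476 ≈ 112.64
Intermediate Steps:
l = -15174 (l = -7968 - 7206 = -15174)
B(P, q) = -81/112 - 41/q (B(P, q) = -41/q + 81*(-1/112) = -41/q - 81/112 = -81/112 - 41/q)
√(B(-62, -68) + ((6941 - 9427) - l)) = √((-81/112 - 41/(-68)) + ((6941 - 9427) - 1*(-15174))) = √((-81/112 - 41*(-1/68)) + (-2486 + 15174)) = √((-81/112 + 41/68) + 12688) = √(-229/1904 + 12688) = √(24157723/1904) = √2874769037/476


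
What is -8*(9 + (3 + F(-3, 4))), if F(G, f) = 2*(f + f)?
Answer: -224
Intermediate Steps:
F(G, f) = 4*f (F(G, f) = 2*(2*f) = 4*f)
-8*(9 + (3 + F(-3, 4))) = -8*(9 + (3 + 4*4)) = -8*(9 + (3 + 16)) = -8*(9 + 19) = -8*28 = -224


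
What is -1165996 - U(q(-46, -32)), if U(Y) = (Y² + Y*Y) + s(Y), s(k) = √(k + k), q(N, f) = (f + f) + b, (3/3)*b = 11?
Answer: -1171614 - I*√106 ≈ -1.1716e+6 - 10.296*I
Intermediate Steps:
b = 11
q(N, f) = 11 + 2*f (q(N, f) = (f + f) + 11 = 2*f + 11 = 11 + 2*f)
s(k) = √2*√k (s(k) = √(2*k) = √2*√k)
U(Y) = 2*Y² + √2*√Y (U(Y) = (Y² + Y*Y) + √2*√Y = (Y² + Y²) + √2*√Y = 2*Y² + √2*√Y)
-1165996 - U(q(-46, -32)) = -1165996 - (2*(11 + 2*(-32))² + √2*√(11 + 2*(-32))) = -1165996 - (2*(11 - 64)² + √2*√(11 - 64)) = -1165996 - (2*(-53)² + √2*√(-53)) = -1165996 - (2*2809 + √2*(I*√53)) = -1165996 - (5618 + I*√106) = -1165996 + (-5618 - I*√106) = -1171614 - I*√106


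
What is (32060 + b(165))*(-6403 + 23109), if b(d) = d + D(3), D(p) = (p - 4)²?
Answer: 538367556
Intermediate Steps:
D(p) = (-4 + p)²
b(d) = 1 + d (b(d) = d + (-4 + 3)² = d + (-1)² = d + 1 = 1 + d)
(32060 + b(165))*(-6403 + 23109) = (32060 + (1 + 165))*(-6403 + 23109) = (32060 + 166)*16706 = 32226*16706 = 538367556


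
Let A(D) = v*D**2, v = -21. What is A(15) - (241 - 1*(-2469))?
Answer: -7435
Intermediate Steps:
A(D) = -21*D**2
A(15) - (241 - 1*(-2469)) = -21*15**2 - (241 - 1*(-2469)) = -21*225 - (241 + 2469) = -4725 - 1*2710 = -4725 - 2710 = -7435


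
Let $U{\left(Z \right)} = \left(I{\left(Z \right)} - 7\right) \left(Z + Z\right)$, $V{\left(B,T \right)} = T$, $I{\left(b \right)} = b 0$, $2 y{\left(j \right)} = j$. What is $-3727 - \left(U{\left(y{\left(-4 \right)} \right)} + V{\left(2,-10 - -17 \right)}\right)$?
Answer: $-3762$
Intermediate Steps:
$y{\left(j \right)} = \frac{j}{2}$
$I{\left(b \right)} = 0$
$U{\left(Z \right)} = - 14 Z$ ($U{\left(Z \right)} = \left(0 - 7\right) \left(Z + Z\right) = - 7 \cdot 2 Z = - 14 Z$)
$-3727 - \left(U{\left(y{\left(-4 \right)} \right)} + V{\left(2,-10 - -17 \right)}\right) = -3727 - \left(- 14 \cdot \frac{1}{2} \left(-4\right) - -7\right) = -3727 - \left(\left(-14\right) \left(-2\right) + \left(-10 + 17\right)\right) = -3727 - \left(28 + 7\right) = -3727 - 35 = -3762$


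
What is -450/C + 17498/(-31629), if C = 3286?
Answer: -2758903/3997419 ≈ -0.69017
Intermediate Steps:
-450/C + 17498/(-31629) = -450/3286 + 17498/(-31629) = -450*1/3286 + 17498*(-1/31629) = -225/1643 - 1346/2433 = -2758903/3997419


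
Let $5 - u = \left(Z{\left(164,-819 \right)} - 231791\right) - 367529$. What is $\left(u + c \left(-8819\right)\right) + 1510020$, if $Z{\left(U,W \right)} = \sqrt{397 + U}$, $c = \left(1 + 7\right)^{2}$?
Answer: $1544929 - \sqrt{561} \approx 1.5449 \cdot 10^{6}$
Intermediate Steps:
$c = 64$ ($c = 8^{2} = 64$)
$u = 599325 - \sqrt{561}$ ($u = 5 - \left(\left(\sqrt{397 + 164} - 231791\right) - 367529\right) = 5 - \left(\left(\sqrt{561} - 231791\right) - 367529\right) = 5 - \left(\left(-231791 + \sqrt{561}\right) - 367529\right) = 5 - \left(-599320 + \sqrt{561}\right) = 5 + \left(599320 - \sqrt{561}\right) = 599325 - \sqrt{561} \approx 5.993 \cdot 10^{5}$)
$\left(u + c \left(-8819\right)\right) + 1510020 = \left(\left(599325 - \sqrt{561}\right) + 64 \left(-8819\right)\right) + 1510020 = \left(\left(599325 - \sqrt{561}\right) - 564416\right) + 1510020 = \left(34909 - \sqrt{561}\right) + 1510020 = 1544929 - \sqrt{561}$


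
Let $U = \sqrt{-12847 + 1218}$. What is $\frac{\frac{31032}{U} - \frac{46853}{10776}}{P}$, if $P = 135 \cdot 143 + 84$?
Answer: $- \frac{46853}{208935864} - \frac{10344 i \sqrt{11629}}{75158227} \approx -0.00022425 - 0.014842 i$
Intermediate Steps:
$U = i \sqrt{11629}$ ($U = \sqrt{-11629} = i \sqrt{11629} \approx 107.84 i$)
$P = 19389$ ($P = 19305 + 84 = 19389$)
$\frac{\frac{31032}{U} - \frac{46853}{10776}}{P} = \frac{\frac{31032}{i \sqrt{11629}} - \frac{46853}{10776}}{19389} = \left(31032 \left(- \frac{i \sqrt{11629}}{11629}\right) - \frac{46853}{10776}\right) \frac{1}{19389} = \left(- \frac{31032 i \sqrt{11629}}{11629} - \frac{46853}{10776}\right) \frac{1}{19389} = \left(- \frac{46853}{10776} - \frac{31032 i \sqrt{11629}}{11629}\right) \frac{1}{19389} = - \frac{46853}{208935864} - \frac{10344 i \sqrt{11629}}{75158227}$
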